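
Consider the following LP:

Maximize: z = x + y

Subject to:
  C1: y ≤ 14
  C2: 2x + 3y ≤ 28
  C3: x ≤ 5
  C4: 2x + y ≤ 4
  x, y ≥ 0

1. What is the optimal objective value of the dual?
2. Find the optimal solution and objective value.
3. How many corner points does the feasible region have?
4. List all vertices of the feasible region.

1. 4 (by strong duality, equal to the primal optimum)
2. x = 0, y = 4, z = 4
3. 3
4. (0, 0), (2, 0), (0, 4)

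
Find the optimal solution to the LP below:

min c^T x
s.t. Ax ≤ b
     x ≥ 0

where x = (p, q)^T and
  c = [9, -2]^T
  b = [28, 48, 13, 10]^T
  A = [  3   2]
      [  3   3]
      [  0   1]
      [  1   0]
p = 0, q = 13, z = -26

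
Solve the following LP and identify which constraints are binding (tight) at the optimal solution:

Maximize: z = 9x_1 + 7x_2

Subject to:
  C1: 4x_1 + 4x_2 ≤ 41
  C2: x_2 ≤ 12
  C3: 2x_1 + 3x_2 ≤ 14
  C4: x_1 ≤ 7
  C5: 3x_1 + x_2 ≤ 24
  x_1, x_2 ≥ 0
Optimal: x_1 = 7, x_2 = 0
Binding: C3, C4, x_2 ≥ 0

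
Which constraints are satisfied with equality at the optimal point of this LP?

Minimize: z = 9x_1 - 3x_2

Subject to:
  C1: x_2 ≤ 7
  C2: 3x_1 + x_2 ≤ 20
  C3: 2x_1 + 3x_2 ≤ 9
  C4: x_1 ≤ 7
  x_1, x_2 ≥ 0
Optimal: x_1 = 0, x_2 = 3
Slack at optimum:
  C1: slack = 4
  C2: slack = 17
  C3: slack = 0 (binding)
  C4: slack = 7
  x_1 ≥ 0: x_1 = 0 (binding)
  x_2 ≥ 0: x_2 = 3
Binding constraints: C3, x_1 ≥ 0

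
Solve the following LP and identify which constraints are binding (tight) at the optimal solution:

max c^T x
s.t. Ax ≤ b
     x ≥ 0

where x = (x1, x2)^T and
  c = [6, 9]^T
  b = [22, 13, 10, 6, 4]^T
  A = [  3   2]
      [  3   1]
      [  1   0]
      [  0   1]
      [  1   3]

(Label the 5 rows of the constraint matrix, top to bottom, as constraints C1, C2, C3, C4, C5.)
Optimal: x1 = 4, x2 = 0
Binding: C5, x2 ≥ 0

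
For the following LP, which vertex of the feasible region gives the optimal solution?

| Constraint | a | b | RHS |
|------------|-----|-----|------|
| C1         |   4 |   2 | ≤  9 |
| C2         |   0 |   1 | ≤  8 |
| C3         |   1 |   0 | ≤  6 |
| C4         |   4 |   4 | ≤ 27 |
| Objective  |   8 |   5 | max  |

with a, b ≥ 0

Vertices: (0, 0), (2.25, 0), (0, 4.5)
Evaluating z = 8a + 5b at each vertex:
  (0, 0): z = 0
  (2.25, 0): z = 18
  (0, 4.5): z = 22.5

The largest value is z = 22.5, attained at (0, 4.5).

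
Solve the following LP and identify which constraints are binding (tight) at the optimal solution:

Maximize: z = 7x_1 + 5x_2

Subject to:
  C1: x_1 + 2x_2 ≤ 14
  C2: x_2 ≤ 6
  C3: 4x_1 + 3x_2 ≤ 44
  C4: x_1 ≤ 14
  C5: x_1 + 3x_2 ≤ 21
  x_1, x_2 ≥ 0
Optimal: x_1 = 11, x_2 = 0
Binding: C3, x_2 ≥ 0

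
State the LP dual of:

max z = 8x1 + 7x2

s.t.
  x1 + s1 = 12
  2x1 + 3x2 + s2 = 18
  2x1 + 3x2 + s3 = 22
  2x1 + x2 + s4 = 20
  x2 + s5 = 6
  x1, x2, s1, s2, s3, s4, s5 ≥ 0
Minimize: z = 12y1 + 18y2 + 22y3 + 20y4 + 6y5

Subject to:
  C1: -y1 - 2y2 - 2y3 - 2y4 ≤ -8
  C2: -3y2 - 3y3 - y4 - y5 ≤ -7
  y1, y2, y3, y4, y5 ≥ 0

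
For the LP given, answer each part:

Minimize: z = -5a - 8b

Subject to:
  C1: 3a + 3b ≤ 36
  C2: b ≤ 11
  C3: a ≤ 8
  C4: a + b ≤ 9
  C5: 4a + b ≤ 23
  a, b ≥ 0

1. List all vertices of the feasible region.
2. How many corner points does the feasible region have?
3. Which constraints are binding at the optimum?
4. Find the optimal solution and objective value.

1. (0, 0), (5.75, 0), (4.667, 4.333), (0, 9)
2. 4
3. C4, a ≥ 0
4. a = 0, b = 9, z = -72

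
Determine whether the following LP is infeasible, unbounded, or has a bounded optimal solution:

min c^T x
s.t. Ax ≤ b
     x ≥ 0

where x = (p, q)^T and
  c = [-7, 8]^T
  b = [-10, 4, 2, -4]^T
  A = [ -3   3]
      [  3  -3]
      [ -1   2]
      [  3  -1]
One constraint requires 3p - 3q ≤ 4, while the constraint -3p + 3q ≤ -10 is equivalent to 3p - 3q ≥ 10. Together they would need 10 ≤ 3p - 3q ≤ 4, which is impossible since 10 > 4. No point satisfies all constraints.

The feasible region is empty; the LP is infeasible.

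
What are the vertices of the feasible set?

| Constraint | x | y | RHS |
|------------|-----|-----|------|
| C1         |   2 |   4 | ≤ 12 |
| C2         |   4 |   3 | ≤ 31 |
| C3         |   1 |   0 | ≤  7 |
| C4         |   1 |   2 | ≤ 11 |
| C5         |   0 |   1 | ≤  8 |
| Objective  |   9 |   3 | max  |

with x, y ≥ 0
Each vertex is the intersection of two constraint boundaries that also satisfies all remaining constraints:
  x = 0 and y = 0 → (0, 0)
  2x + 4y = 12 and y = 0 → (6, 0)
  2x + 4y = 12 and x = 0 → (0, 3)

Vertices: (0, 0), (6, 0), (0, 3)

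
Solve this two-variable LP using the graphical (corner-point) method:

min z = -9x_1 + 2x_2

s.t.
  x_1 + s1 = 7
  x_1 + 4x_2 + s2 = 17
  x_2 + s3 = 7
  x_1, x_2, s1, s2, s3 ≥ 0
Each vertex is the intersection of two constraint boundaries that also satisfies all remaining constraints:
  x_1 = 0 and x_2 = 0 → (0, 0)
  x_1 = 7 and x_2 = 0 → (7, 0)
  x_1 = 7 and x_1 + 4x_2 = 17 → (7, 2.5)
  x_1 + 4x_2 = 17 and x_1 = 0 → (0, 4.25)

Evaluating z = -9x_1 + 2x_2 at each vertex:
  (0, 0): z = 0
  (7, 0): z = -63
  (7, 2.5): z = -58
  (0, 4.25): z = 8.5

The minimum is at (7, 0) with z = -63.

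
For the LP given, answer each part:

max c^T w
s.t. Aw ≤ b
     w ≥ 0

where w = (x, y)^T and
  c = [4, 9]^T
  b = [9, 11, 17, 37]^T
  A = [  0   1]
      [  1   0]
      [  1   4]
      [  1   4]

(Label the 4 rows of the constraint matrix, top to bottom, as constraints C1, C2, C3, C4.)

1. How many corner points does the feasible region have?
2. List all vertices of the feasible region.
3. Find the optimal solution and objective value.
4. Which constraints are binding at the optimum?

1. 4
2. (0, 0), (11, 0), (11, 1.5), (0, 4.25)
3. x = 11, y = 1.5, z = 57.5
4. C2, C3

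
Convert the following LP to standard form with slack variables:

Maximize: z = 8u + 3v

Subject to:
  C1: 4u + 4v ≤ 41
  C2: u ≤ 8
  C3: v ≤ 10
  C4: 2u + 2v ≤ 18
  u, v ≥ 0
max z = 8u + 3v

s.t.
  4u + 4v + s1 = 41
  u + s2 = 8
  v + s3 = 10
  2u + 2v + s4 = 18
  u, v, s1, s2, s3, s4 ≥ 0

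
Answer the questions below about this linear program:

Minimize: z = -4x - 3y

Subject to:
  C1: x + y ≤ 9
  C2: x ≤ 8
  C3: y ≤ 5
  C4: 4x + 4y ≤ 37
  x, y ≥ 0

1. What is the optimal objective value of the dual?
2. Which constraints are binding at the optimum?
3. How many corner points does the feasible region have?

1. -35 (by strong duality, equal to the primal optimum)
2. C1, C2
3. 5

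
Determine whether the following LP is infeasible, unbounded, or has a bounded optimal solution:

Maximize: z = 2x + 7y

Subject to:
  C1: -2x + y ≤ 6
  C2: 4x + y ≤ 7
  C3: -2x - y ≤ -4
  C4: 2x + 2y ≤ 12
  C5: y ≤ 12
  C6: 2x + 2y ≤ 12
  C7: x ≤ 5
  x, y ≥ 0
The point (0, 6) satisfies every constraint, so the LP is feasible; the constraints give x ≤ 5 and y ≤ 12, which with x, y ≥ 0 keep the feasible region inside a bounded box. A feasible, bounded LP attains a finite optimum at a vertex.

Bounded optimum: z* = 42 at (0, 6).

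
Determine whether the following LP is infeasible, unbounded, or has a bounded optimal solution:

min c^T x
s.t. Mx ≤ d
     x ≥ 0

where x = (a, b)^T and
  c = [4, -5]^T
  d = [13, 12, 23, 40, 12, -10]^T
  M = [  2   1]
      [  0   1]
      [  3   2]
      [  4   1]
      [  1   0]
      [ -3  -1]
The point (0, 11.5) satisfies every constraint, so the LP is feasible; the constraints give a ≤ 12 and b ≤ 12, which with a, b ≥ 0 keep the feasible region inside a bounded box. A feasible, bounded LP attains a finite optimum at a vertex.

Evaluating z = 4a - 5b at each vertex:
  (3.333, 0): z = 13.33
  (6.5, 0): z = 26
  (3, 7): z = -23
  (0, 11.5): z = -57.5
  (0, 10): z = -50

Bounded optimum: z* = -57.5 at (0, 11.5).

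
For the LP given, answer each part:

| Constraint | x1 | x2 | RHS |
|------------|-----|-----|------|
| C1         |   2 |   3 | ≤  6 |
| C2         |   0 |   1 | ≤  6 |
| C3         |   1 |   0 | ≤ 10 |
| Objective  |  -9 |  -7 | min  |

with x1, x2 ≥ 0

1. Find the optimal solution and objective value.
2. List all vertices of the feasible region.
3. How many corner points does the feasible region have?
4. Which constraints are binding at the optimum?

1. x1 = 3, x2 = 0, z = -27
2. (0, 0), (3, 0), (0, 2)
3. 3
4. C1, x2 ≥ 0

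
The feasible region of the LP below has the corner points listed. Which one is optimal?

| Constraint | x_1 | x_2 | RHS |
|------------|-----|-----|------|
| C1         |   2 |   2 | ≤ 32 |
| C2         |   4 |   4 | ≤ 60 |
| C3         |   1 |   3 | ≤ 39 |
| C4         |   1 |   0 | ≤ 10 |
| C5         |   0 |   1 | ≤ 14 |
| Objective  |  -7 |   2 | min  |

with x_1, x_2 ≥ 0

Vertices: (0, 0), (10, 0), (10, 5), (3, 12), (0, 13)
(10, 0) with z = -70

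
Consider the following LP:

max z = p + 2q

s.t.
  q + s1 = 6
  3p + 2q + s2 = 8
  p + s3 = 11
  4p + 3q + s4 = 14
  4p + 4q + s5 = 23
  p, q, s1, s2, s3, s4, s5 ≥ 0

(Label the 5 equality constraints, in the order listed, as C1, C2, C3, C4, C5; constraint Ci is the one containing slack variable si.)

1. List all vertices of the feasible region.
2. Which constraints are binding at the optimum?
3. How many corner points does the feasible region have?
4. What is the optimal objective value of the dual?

1. (0, 0), (2.667, 0), (0, 4)
2. C2, p ≥ 0
3. 3
4. 8 (by strong duality, equal to the primal optimum)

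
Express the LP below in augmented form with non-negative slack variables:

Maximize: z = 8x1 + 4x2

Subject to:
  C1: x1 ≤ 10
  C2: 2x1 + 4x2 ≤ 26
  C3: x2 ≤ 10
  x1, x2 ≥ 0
max z = 8x1 + 4x2

s.t.
  x1 + s1 = 10
  2x1 + 4x2 + s2 = 26
  x2 + s3 = 10
  x1, x2, s1, s2, s3 ≥ 0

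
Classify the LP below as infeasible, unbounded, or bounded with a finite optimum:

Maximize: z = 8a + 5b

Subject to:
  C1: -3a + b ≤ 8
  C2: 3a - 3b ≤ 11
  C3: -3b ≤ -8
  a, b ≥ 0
Feasible point: (0, 3) satisfies every constraint, so the LP is feasible.
Direction d = (1, 1): for each constraint row a, a·d ≤ 0 —
  (-3)(1) + (1)(1) = -2 ≤ 0
  (3)(1) + (-3)(1) = 0 ≤ 0
  (0)(1) + (-3)(1) = -3 ≤ 0
and d ≥ 0, so (0, 3) + t·d stays feasible for every t ≥ 0. Along this ray z = 8a + 5b changes by 13 per unit t, so z → +∞.

Unbounded — the objective can increase without bound over the feasible region.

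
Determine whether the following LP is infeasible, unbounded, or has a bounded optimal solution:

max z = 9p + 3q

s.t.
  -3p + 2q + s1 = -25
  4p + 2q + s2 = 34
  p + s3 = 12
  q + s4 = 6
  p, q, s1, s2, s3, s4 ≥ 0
The point (8.5, 0) satisfies every constraint, so the LP is feasible; the constraints give p ≤ 12 and q ≤ 6, which with p, q ≥ 0 keep the feasible region inside a bounded box. A feasible, bounded LP attains a finite optimum at a vertex.

Evaluating z = 9p + 3q at each vertex:
  (8.333, 0): z = 75
  (8.5, 0): z = 76.5
  (8.429, 0.1429): z = 76.29

Feasible with finite optimum z* = 76.5 at (8.5, 0).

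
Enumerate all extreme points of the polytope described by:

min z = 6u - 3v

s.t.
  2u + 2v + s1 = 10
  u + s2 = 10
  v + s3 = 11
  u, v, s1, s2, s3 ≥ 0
Each vertex is the intersection of two constraint boundaries that also satisfies all remaining constraints:
  u = 0 and v = 0 → (0, 0)
  2u + 2v = 10 and v = 0 → (5, 0)
  2u + 2v = 10 and u = 0 → (0, 5)

Vertices: (0, 0), (5, 0), (0, 5)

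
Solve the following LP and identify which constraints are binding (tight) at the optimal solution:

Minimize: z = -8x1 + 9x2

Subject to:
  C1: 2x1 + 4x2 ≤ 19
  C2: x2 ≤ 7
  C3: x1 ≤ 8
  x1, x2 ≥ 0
Optimal: x1 = 8, x2 = 0
Slack at optimum:
  C1: slack = 3
  C2: slack = 7
  C3: slack = 0 (binding)
  x1 ≥ 0: x1 = 8
  x2 ≥ 0: x2 = 0 (binding)
Binding constraints: C3, x2 ≥ 0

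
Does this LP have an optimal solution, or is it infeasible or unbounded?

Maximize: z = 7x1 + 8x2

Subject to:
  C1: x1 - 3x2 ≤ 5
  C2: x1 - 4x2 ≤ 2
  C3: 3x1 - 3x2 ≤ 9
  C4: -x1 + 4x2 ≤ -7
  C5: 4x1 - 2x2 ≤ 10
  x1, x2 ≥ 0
C2 requires x1 - 4x2 ≤ 2, while C4 (-x1 + 4x2 ≤ -7) is equivalent to x1 - 4x2 ≥ 7. Together they would need 7 ≤ x1 - 4x2 ≤ 2, which is impossible since 7 > 2. No point satisfies all constraints.

Infeasible: no point satisfies all constraints simultaneously.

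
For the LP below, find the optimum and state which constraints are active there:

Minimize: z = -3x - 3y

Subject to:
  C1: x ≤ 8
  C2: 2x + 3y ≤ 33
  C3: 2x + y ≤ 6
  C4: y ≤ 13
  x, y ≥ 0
Optimal: x = 0, y = 6
Slack at optimum:
  C1: slack = 8
  C2: slack = 15
  C3: slack = 0 (binding)
  C4: slack = 7
  x ≥ 0: x = 0 (binding)
  y ≥ 0: y = 6
Binding constraints: C3, x ≥ 0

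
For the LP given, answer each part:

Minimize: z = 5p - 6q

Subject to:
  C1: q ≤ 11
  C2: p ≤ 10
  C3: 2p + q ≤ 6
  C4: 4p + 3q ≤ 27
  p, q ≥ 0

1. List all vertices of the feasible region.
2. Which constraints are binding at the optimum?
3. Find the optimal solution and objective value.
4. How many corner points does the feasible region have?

1. (0, 0), (3, 0), (0, 6)
2. C3, p ≥ 0
3. p = 0, q = 6, z = -36
4. 3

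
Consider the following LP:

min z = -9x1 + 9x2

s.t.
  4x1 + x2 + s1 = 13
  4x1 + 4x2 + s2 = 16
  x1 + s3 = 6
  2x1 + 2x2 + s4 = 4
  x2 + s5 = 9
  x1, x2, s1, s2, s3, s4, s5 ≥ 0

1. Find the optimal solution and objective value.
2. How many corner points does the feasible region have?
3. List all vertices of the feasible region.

1. x1 = 2, x2 = 0, z = -18
2. 3
3. (0, 0), (2, 0), (0, 2)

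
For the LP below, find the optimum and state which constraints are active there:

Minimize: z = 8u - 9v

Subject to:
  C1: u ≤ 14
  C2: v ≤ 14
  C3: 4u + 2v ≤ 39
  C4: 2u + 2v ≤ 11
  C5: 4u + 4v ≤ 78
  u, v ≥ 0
Optimal: u = 0, v = 5.5
Slack at optimum:
  C1: slack = 14
  C2: slack = 8.5
  C3: slack = 28
  C4: slack = 0 (binding)
  C5: slack = 56
  u ≥ 0: u = 0 (binding)
  v ≥ 0: v = 5.5
Binding constraints: C4, u ≥ 0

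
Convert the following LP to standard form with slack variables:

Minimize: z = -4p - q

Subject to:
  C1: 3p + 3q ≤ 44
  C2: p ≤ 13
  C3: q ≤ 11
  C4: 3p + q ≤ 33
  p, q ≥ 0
min z = -4p - q

s.t.
  3p + 3q + s1 = 44
  p + s2 = 13
  q + s3 = 11
  3p + q + s4 = 33
  p, q, s1, s2, s3, s4 ≥ 0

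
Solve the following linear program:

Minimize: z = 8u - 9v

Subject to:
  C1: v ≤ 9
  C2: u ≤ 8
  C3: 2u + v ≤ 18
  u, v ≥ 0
Each vertex is the intersection of two constraint boundaries that also satisfies all remaining constraints:
  u = 0 and v = 0 → (0, 0)
  u = 8 and v = 0 → (8, 0)
  u = 8 and 2u + v = 18 → (8, 2)
  v = 9 and 2u + v = 18 → (4.5, 9)
  v = 9 and u = 0 → (0, 9)

Evaluating z = 8u - 9v at each vertex:
  (0, 0): z = 0
  (8, 0): z = 64
  (8, 2): z = 46
  (4.5, 9): z = -45
  (0, 9): z = -81

The minimum is at (0, 9) with z = -81.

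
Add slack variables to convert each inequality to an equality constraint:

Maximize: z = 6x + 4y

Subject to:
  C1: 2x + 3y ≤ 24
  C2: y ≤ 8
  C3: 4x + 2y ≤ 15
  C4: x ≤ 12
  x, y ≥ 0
max z = 6x + 4y

s.t.
  2x + 3y + s1 = 24
  y + s2 = 8
  4x + 2y + s3 = 15
  x + s4 = 12
  x, y, s1, s2, s3, s4 ≥ 0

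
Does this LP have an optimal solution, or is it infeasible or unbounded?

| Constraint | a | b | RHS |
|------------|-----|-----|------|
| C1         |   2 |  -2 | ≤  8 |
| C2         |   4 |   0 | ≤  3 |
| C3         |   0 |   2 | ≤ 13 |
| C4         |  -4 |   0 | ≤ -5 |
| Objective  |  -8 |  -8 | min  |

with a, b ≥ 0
C2 requires 4a ≤ 3, while C4 (-4a ≤ -5) is equivalent to 4a ≥ 5. Together they would need 5 ≤ 4a ≤ 3, which is impossible since 5 > 3. No point satisfies all constraints.

The feasible region is empty; the LP is infeasible.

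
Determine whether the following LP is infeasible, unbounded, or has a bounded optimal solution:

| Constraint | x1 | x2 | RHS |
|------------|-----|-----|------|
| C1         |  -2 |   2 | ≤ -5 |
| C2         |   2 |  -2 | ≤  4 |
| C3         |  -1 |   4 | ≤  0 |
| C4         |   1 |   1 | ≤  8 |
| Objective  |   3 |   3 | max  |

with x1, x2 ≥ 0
C2 requires 2x1 - 2x2 ≤ 4, while C1 (-2x1 + 2x2 ≤ -5) is equivalent to 2x1 - 2x2 ≥ 5. Together they would need 5 ≤ 2x1 - 2x2 ≤ 4, which is impossible since 5 > 4. No point satisfies all constraints.

Infeasible: no point satisfies all constraints simultaneously.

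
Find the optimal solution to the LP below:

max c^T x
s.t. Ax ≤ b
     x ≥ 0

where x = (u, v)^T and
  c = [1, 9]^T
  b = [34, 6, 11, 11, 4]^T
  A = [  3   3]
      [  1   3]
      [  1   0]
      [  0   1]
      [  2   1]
Each vertex is the intersection of two constraint boundaries that also satisfies all remaining constraints:
  u = 0 and v = 0 → (0, 0)
  2u + v = 4 and v = 0 → (2, 0)
  u + 3v = 6 and 2u + v = 4 → (1.2, 1.6)
  u + 3v = 6 and u = 0 → (0, 2)

Evaluating z = u + 9v at each vertex:
  (0, 0): z = 0
  (2, 0): z = 2
  (1.2, 1.6): z = 15.6
  (0, 2): z = 18

The maximum is at (0, 2) with z = 18.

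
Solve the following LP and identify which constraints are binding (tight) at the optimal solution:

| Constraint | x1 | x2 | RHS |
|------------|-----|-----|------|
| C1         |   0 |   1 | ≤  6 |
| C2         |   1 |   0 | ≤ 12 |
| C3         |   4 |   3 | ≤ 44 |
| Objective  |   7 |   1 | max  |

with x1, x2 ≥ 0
Optimal: x1 = 11, x2 = 0
Slack at optimum:
  C1: slack = 6
  C2: slack = 1
  C3: slack = 0 (binding)
  x1 ≥ 0: x1 = 11
  x2 ≥ 0: x2 = 0 (binding)
Binding constraints: C3, x2 ≥ 0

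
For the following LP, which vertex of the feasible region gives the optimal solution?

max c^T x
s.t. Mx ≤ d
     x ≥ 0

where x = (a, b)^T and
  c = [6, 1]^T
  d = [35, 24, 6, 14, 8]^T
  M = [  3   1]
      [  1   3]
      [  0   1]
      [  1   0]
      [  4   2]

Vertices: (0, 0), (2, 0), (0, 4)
Evaluating z = 6a + b at each vertex:
  (0, 0): z = 0
  (2, 0): z = 12
  (0, 4): z = 4

The largest value is z = 12, attained at (2, 0).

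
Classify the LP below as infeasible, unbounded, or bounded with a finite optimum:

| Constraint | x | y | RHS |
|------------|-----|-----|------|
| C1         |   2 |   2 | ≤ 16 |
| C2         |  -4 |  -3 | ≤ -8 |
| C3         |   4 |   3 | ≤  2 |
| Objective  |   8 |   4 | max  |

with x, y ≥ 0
C3 requires 4x + 3y ≤ 2, while C2 (-4x - 3y ≤ -8) is equivalent to 4x + 3y ≥ 8. Together they would need 8 ≤ 4x + 3y ≤ 2, which is impossible since 8 > 2. No point satisfies all constraints.

Infeasible: no point satisfies all constraints simultaneously.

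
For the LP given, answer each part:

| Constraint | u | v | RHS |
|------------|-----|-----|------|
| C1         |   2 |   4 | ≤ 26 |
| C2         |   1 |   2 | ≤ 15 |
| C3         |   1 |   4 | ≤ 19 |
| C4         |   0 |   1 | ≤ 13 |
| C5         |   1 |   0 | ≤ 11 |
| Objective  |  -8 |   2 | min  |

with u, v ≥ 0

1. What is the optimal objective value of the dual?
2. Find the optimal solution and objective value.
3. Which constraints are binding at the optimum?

1. -88 (by strong duality, equal to the primal optimum)
2. u = 11, v = 0, z = -88
3. C5, v ≥ 0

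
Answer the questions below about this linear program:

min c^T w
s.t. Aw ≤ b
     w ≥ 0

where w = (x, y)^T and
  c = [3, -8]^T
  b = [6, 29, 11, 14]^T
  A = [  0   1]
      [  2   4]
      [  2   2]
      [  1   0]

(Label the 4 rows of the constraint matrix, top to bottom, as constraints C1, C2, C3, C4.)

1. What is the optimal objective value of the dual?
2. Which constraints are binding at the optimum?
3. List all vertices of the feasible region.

1. -44 (by strong duality, equal to the primal optimum)
2. C3, x ≥ 0
3. (0, 0), (5.5, 0), (0, 5.5)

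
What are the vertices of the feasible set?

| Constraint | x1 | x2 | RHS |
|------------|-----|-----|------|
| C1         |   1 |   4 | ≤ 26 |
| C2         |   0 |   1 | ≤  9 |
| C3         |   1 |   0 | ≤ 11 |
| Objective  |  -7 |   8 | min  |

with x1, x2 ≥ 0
Each vertex is the intersection of two constraint boundaries that also satisfies all remaining constraints:
  x1 = 0 and x2 = 0 → (0, 0)
  x1 = 11 and x2 = 0 → (11, 0)
  x1 + 4x2 = 26 and x1 = 11 → (11, 3.75)
  x1 + 4x2 = 26 and x1 = 0 → (0, 6.5)

Vertices: (0, 0), (11, 0), (11, 3.75), (0, 6.5)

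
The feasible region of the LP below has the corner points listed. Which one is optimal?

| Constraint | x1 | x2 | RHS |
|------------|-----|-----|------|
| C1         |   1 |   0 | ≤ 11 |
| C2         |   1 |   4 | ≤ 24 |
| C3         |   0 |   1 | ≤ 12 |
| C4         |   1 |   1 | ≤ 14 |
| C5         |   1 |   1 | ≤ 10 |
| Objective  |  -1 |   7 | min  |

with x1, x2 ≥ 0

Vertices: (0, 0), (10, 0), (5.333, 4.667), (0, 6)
Evaluating z = -x1 + 7x2 at each vertex:
  (0, 0): z = 0
  (10, 0): z = -10
  (5.333, 4.667): z = 27.33
  (0, 6): z = 42

The smallest value is z = -10, attained at (10, 0).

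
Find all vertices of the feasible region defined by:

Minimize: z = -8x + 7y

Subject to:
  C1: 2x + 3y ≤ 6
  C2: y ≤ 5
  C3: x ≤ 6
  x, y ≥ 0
Each vertex is the intersection of two constraint boundaries that also satisfies all remaining constraints:
  x = 0 and y = 0 → (0, 0)
  2x + 3y = 6 and y = 0 → (3, 0)
  2x + 3y = 6 and x = 0 → (0, 2)

Vertices: (0, 0), (3, 0), (0, 2)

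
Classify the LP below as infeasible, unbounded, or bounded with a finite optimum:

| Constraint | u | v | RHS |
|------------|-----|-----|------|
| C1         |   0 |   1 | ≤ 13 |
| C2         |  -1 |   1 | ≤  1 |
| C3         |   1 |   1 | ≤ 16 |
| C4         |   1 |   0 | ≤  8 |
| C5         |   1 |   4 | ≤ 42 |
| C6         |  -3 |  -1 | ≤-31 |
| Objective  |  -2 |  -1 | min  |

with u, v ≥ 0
The point (8, 8) satisfies every constraint, so the LP is feasible; the constraints give u ≤ 8 and v ≤ 13, which with u, v ≥ 0 keep the feasible region inside a bounded box. A feasible, bounded LP attains a finite optimum at a vertex.

The LP has an optimal solution: (8, 8) with z = -24.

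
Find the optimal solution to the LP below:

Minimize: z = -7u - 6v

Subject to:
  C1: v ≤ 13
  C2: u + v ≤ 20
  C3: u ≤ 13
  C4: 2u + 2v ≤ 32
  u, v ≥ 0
Each vertex is the intersection of two constraint boundaries that also satisfies all remaining constraints:
  u = 0 and v = 0 → (0, 0)
  u = 13 and v = 0 → (13, 0)
  u = 13 and 2u + 2v = 32 → (13, 3)
  v = 13 and 2u + 2v = 32 → (3, 13)
  v = 13 and u = 0 → (0, 13)

Evaluating z = -7u - 6v at each vertex:
  (0, 0): z = 0
  (13, 0): z = -91
  (13, 3): z = -109
  (3, 13): z = -99
  (0, 13): z = -78

The minimum is at (13, 3) with z = -109.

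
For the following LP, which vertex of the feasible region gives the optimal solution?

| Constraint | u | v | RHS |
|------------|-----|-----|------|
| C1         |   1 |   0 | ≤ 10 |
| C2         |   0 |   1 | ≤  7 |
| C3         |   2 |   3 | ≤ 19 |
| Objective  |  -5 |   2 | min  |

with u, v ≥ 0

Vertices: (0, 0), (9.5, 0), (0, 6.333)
Evaluating z = -5u + 2v at each vertex:
  (0, 0): z = 0
  (9.5, 0): z = -47.5
  (0, 6.333): z = 12.67

The smallest value is z = -47.5, attained at (9.5, 0).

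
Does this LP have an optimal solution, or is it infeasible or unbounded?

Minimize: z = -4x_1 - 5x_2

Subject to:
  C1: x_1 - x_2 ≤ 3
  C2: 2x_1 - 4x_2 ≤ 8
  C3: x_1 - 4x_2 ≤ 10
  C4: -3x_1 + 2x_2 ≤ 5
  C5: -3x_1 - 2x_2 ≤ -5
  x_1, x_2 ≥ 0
Feasible point: (1, 1) satisfies every constraint, so the LP is feasible.
Direction d = (1, 1): for each constraint row a, a·d ≤ 0 —
  (1)(1) + (-1)(1) = 0 ≤ 0
  (2)(1) + (-4)(1) = -2 ≤ 0
  (1)(1) + (-4)(1) = -3 ≤ 0
  (-3)(1) + (2)(1) = -1 ≤ 0
  (-3)(1) + (-2)(1) = -5 ≤ 0
and d ≥ 0, so (1, 1) + t·d stays feasible for every t ≥ 0. Along this ray z = -4x_1 - 5x_2 changes by -9 per unit t, so z → −∞.

The LP is unbounded; z can be made arbitrarily small.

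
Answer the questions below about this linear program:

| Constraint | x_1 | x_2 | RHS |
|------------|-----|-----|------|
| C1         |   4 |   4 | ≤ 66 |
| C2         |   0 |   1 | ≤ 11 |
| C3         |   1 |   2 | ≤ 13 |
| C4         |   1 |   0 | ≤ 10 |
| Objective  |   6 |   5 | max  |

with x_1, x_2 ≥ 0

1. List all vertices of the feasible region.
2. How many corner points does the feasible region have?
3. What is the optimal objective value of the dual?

1. (0, 0), (10, 0), (10, 1.5), (0, 6.5)
2. 4
3. 67.5 (by strong duality, equal to the primal optimum)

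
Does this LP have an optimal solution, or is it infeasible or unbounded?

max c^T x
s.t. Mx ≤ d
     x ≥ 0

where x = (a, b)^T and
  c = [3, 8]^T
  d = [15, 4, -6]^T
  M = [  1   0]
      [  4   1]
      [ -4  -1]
One constraint requires 4a + b ≤ 4, while the constraint -4a - b ≤ -6 is equivalent to 4a + b ≥ 6. Together they would need 6 ≤ 4a + b ≤ 4, which is impossible since 6 > 4. No point satisfies all constraints.

The feasible region is empty; the LP is infeasible.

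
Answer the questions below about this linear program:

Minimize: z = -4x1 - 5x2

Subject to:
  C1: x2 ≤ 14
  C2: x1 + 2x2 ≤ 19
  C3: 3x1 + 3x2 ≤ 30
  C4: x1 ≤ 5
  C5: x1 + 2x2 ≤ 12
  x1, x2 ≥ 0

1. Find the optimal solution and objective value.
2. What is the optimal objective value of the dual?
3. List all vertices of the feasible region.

1. x1 = 5, x2 = 3.5, z = -37.5
2. -37.5 (by strong duality, equal to the primal optimum)
3. (0, 0), (5, 0), (5, 3.5), (0, 6)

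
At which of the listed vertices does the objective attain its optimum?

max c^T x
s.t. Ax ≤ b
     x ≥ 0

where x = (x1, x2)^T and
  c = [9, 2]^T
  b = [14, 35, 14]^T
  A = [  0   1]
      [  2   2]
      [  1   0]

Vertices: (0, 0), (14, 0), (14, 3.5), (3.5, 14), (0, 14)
(14, 3.5) with z = 133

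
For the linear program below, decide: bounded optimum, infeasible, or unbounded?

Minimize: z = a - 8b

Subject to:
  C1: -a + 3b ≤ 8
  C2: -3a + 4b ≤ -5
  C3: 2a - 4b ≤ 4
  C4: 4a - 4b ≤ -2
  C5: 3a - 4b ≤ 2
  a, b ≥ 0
C5 requires 3a - 4b ≤ 2, while C2 (-3a + 4b ≤ -5) is equivalent to 3a - 4b ≥ 5. Together they would need 5 ≤ 3a - 4b ≤ 2, which is impossible since 5 > 2. No point satisfies all constraints.

Infeasible: no point satisfies all constraints simultaneously.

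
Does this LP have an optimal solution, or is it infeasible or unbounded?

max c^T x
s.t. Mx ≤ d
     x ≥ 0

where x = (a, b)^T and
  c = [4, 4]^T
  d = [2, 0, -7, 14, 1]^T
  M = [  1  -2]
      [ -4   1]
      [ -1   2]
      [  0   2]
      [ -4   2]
One constraint requires a - 2b ≤ 2, while the constraint -a + 2b ≤ -7 is equivalent to a - 2b ≥ 7. Together they would need 7 ≤ a - 2b ≤ 2, which is impossible since 7 > 2. No point satisfies all constraints.

The feasible region is empty; the LP is infeasible.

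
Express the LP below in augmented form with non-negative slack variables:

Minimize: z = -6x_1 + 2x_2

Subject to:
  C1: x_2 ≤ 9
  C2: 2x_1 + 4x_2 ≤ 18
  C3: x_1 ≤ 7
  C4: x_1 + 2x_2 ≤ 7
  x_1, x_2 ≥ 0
min z = -6x_1 + 2x_2

s.t.
  x_2 + s1 = 9
  2x_1 + 4x_2 + s2 = 18
  x_1 + s3 = 7
  x_1 + 2x_2 + s4 = 7
  x_1, x_2, s1, s2, s3, s4 ≥ 0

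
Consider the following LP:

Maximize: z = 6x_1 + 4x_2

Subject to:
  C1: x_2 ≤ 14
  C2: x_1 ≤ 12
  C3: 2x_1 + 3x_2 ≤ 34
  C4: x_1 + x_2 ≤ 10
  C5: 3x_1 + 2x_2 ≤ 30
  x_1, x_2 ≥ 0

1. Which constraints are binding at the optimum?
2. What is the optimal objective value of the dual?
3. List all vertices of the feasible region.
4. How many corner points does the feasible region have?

1. C4, C5, x_2 ≥ 0
2. 60 (by strong duality, equal to the primal optimum)
3. (0, 0), (10, 0), (0, 10)
4. 3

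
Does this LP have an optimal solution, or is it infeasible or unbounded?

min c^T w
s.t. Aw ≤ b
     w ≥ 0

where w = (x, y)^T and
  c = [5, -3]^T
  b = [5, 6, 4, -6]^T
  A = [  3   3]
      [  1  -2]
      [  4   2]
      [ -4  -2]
One constraint requires 4x + 2y ≤ 4, while the constraint -4x - 2y ≤ -6 is equivalent to 4x + 2y ≥ 6. Together they would need 6 ≤ 4x + 2y ≤ 4, which is impossible since 6 > 4. No point satisfies all constraints.

Infeasible: no point satisfies all constraints simultaneously.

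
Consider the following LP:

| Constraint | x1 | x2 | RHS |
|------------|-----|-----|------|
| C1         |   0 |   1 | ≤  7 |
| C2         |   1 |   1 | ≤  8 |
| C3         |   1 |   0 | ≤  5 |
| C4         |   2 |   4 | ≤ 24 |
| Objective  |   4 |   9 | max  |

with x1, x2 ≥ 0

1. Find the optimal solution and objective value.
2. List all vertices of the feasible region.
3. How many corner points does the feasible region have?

1. x1 = 0, x2 = 6, z = 54
2. (0, 0), (5, 0), (5, 3), (4, 4), (0, 6)
3. 5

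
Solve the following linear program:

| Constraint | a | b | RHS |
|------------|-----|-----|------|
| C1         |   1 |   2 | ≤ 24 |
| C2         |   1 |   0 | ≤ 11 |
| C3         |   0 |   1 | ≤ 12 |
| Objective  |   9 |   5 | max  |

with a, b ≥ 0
Each vertex is the intersection of two constraint boundaries that also satisfies all remaining constraints:
  a = 0 and b = 0 → (0, 0)
  a = 11 and b = 0 → (11, 0)
  a + 2b = 24 and a = 11 → (11, 6.5)
  a + 2b = 24 and b = 12 → (0, 12)

Evaluating z = 9a + 5b at each vertex:
  (0, 0): z = 0
  (11, 0): z = 99
  (11, 6.5): z = 131.5
  (0, 12): z = 60

The maximum is at (11, 6.5) with z = 131.5.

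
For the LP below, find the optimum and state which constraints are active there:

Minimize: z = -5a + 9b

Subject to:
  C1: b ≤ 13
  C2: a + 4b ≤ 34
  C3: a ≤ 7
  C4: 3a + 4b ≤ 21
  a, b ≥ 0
Optimal: a = 7, b = 0
Binding: C3, C4, b ≥ 0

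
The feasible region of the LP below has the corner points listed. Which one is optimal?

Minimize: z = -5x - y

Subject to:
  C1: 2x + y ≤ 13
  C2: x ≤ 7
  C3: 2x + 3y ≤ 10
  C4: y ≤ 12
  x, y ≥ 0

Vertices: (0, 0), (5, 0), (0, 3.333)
Evaluating z = -5x - y at each vertex:
  (0, 0): z = 0
  (5, 0): z = -25
  (0, 3.333): z = -3.333

The smallest value is z = -25, attained at (5, 0).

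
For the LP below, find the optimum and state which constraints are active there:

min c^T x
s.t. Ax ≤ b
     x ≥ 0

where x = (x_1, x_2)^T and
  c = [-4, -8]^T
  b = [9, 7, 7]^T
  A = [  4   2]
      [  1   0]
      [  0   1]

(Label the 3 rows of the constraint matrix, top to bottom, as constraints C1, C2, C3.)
Optimal: x_1 = 0, x_2 = 4.5
Slack at optimum:
  C1: slack = 0 (binding)
  C2: slack = 7
  C3: slack = 2.5
  x_1 ≥ 0: x_1 = 0 (binding)
  x_2 ≥ 0: x_2 = 4.5
Binding constraints: C1, x_1 ≥ 0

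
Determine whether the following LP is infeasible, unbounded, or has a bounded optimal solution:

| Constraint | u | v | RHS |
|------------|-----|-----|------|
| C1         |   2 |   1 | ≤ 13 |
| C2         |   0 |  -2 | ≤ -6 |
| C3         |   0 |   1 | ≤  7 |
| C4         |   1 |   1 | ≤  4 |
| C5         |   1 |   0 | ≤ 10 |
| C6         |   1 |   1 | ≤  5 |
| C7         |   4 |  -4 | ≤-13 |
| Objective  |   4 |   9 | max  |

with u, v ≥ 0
The point (0, 4) satisfies every constraint, so the LP is feasible; the constraints give u ≤ 10 and v ≤ 7, which with u, v ≥ 0 keep the feasible region inside a bounded box. A feasible, bounded LP attains a finite optimum at a vertex.

Bounded optimum: z* = 36 at (0, 4).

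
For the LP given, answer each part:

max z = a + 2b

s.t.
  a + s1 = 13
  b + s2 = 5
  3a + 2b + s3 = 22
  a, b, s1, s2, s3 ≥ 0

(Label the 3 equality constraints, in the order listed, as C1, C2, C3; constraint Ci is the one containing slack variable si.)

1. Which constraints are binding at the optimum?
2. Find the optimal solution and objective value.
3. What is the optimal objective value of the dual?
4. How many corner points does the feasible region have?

1. C2, C3
2. a = 4, b = 5, z = 14
3. 14 (by strong duality, equal to the primal optimum)
4. 4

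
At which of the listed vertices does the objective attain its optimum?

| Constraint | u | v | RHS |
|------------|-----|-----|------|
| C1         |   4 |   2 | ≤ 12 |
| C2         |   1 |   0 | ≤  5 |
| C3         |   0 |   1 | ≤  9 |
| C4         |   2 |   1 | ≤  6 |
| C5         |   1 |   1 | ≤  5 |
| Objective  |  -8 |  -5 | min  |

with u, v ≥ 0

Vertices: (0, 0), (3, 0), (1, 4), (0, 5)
Evaluating z = -8u - 5v at each vertex:
  (0, 0): z = 0
  (3, 0): z = -24
  (1, 4): z = -28
  (0, 5): z = -25

The smallest value is z = -28, attained at (1, 4).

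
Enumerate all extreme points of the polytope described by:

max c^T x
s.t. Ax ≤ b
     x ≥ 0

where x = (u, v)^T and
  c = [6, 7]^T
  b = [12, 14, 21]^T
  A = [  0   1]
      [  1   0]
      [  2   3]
Each vertex is the intersection of two constraint boundaries that also satisfies all remaining constraints:
  u = 0 and v = 0 → (0, 0)
  2u + 3v = 21 and v = 0 → (10.5, 0)
  2u + 3v = 21 and u = 0 → (0, 7)

Vertices: (0, 0), (10.5, 0), (0, 7)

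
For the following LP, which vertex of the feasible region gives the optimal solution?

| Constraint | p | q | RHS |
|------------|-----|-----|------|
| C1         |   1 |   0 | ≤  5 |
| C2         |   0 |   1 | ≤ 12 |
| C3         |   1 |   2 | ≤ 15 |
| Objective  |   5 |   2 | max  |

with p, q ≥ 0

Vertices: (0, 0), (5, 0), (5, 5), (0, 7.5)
(5, 5) with z = 35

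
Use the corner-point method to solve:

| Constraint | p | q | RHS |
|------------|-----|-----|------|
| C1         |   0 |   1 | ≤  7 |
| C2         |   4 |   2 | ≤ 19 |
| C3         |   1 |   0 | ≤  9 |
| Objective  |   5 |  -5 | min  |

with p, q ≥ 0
Each vertex is the intersection of two constraint boundaries that also satisfies all remaining constraints:
  p = 0 and q = 0 → (0, 0)
  4p + 2q = 19 and q = 0 → (4.75, 0)
  q = 7 and 4p + 2q = 19 → (1.25, 7)
  q = 7 and p = 0 → (0, 7)

Evaluating z = 5p - 5q at each vertex:
  (0, 0): z = 0
  (4.75, 0): z = 23.75
  (1.25, 7): z = -28.75
  (0, 7): z = -35

The minimum is at (0, 7) with z = -35.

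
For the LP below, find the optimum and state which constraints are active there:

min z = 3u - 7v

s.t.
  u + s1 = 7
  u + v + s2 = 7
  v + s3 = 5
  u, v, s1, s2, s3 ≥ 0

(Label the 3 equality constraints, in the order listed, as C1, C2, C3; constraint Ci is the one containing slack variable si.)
Optimal: u = 0, v = 5
Slack at optimum:
  C1: slack = 7
  C2: slack = 2
  C3: slack = 0 (binding)
  u ≥ 0: u = 0 (binding)
  v ≥ 0: v = 5
Binding constraints: C3, u ≥ 0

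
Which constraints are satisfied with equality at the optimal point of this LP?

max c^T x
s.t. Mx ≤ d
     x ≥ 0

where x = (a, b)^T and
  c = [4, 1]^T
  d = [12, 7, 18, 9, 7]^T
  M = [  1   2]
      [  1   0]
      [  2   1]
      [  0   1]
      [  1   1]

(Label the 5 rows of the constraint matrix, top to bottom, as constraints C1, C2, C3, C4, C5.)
Optimal: a = 7, b = 0
Binding: C2, C5, b ≥ 0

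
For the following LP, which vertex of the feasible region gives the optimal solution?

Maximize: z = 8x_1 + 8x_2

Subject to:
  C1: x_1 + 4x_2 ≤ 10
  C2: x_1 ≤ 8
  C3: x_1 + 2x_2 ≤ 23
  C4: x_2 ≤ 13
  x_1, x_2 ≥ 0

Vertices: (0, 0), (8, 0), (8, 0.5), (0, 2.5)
(8, 0.5) with z = 68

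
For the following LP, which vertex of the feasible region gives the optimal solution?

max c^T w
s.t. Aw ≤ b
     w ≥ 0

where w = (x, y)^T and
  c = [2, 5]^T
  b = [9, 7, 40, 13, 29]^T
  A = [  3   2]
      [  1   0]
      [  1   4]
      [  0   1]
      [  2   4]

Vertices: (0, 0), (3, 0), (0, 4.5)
Evaluating z = 2x + 5y at each vertex:
  (0, 0): z = 0
  (3, 0): z = 6
  (0, 4.5): z = 22.5

The largest value is z = 22.5, attained at (0, 4.5).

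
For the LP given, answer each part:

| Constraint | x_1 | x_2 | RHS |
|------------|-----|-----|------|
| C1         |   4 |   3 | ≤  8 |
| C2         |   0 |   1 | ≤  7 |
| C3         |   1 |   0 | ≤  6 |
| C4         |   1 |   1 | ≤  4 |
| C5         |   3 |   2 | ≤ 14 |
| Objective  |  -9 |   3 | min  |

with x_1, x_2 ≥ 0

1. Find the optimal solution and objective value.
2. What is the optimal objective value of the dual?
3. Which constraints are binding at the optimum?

1. x_1 = 2, x_2 = 0, z = -18
2. -18 (by strong duality, equal to the primal optimum)
3. C1, x_2 ≥ 0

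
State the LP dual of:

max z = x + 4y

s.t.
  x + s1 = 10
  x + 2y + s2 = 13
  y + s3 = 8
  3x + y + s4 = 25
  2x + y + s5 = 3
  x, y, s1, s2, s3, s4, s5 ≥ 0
Minimize: z = 10y1 + 13y2 + 8y3 + 25y4 + 3y5

Subject to:
  C1: -y1 - y2 - 3y4 - 2y5 ≤ -1
  C2: -2y2 - y3 - y4 - y5 ≤ -4
  y1, y2, y3, y4, y5 ≥ 0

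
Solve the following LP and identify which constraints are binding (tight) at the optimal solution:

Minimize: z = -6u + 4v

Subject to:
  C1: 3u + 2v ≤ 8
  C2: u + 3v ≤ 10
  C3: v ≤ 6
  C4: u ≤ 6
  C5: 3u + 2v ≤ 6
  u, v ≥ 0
Optimal: u = 2, v = 0
Binding: C5, v ≥ 0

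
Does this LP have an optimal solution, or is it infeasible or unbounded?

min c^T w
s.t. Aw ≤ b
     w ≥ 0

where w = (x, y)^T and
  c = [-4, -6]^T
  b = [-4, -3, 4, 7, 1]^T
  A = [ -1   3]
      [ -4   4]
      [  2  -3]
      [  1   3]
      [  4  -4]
One constraint requires 4x - 4y ≤ 1, while the constraint -4x + 4y ≤ -3 is equivalent to 4x - 4y ≥ 3. Together they would need 3 ≤ 4x - 4y ≤ 1, which is impossible since 3 > 1. No point satisfies all constraints.

Infeasible: no point satisfies all constraints simultaneously.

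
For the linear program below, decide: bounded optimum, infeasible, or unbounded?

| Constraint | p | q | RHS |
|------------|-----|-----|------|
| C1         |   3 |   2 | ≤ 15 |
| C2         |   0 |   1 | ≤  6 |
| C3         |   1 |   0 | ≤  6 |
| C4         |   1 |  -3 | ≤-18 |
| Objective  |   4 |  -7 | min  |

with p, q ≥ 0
The point (0, 6) satisfies every constraint, so the LP is feasible; the constraints give p ≤ 6 and q ≤ 6, which with p, q ≥ 0 keep the feasible region inside a bounded box. A feasible, bounded LP attains a finite optimum at a vertex.

Bounded optimum: z* = -42 at (0, 6).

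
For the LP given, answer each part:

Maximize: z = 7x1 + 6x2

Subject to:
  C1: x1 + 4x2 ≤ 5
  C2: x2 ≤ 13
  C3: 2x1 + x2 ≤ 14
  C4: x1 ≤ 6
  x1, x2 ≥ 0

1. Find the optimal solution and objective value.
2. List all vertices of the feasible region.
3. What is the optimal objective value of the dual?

1. x1 = 5, x2 = 0, z = 35
2. (0, 0), (5, 0), (0, 1.25)
3. 35 (by strong duality, equal to the primal optimum)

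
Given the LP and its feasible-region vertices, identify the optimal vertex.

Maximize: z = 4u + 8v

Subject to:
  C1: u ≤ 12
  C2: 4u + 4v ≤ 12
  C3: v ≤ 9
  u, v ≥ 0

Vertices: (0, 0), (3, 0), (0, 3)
Evaluating z = 4u + 8v at each vertex:
  (0, 0): z = 0
  (3, 0): z = 12
  (0, 3): z = 24

The largest value is z = 24, attained at (0, 3).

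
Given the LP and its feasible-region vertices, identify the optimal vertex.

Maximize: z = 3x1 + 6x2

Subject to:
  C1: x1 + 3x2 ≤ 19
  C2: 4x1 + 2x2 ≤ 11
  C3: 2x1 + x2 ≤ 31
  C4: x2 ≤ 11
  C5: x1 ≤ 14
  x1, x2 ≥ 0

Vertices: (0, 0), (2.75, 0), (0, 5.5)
Evaluating z = 3x1 + 6x2 at each vertex:
  (0, 0): z = 0
  (2.75, 0): z = 8.25
  (0, 5.5): z = 33

The largest value is z = 33, attained at (0, 5.5).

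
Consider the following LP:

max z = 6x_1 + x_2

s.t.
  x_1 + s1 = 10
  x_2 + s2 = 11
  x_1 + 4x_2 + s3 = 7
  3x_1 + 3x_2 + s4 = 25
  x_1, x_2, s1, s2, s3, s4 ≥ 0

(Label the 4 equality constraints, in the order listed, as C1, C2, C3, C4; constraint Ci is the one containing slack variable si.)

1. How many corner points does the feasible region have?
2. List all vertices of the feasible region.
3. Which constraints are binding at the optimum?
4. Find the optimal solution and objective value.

1. 3
2. (0, 0), (7, 0), (0, 1.75)
3. C3, x_2 ≥ 0
4. x_1 = 7, x_2 = 0, z = 42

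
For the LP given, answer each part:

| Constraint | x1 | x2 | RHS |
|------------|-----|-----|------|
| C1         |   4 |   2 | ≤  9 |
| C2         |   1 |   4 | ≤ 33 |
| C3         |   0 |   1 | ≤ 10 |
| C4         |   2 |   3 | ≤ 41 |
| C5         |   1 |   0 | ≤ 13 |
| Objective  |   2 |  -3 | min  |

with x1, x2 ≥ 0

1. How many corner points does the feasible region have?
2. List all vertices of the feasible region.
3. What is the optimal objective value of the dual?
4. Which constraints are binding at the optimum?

1. 3
2. (0, 0), (2.25, 0), (0, 4.5)
3. -13.5 (by strong duality, equal to the primal optimum)
4. C1, x1 ≥ 0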